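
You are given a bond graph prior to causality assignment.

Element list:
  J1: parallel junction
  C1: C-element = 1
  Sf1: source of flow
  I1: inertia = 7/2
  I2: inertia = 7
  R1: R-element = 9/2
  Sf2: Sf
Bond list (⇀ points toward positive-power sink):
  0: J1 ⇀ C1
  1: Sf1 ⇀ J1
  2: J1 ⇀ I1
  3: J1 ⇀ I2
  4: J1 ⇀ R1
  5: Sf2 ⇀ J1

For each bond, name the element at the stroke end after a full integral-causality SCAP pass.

#1 stroke at Sf1  (Sf1 fixes flow; stroke at Sf1)
#5 stroke at Sf2  (source Sf2 imposes f)
#0 stroke at J1  (C1 outputs effort q/C1)
#2 stroke at I1  (J1 effort already set via bond 0)
#3 stroke at I2  (J1 effort already set via bond 0)
#4 stroke at R1  (J1: bond 0 brought effort, rest push out)

β0 stroke at J1
β1 stroke at Sf1
β2 stroke at I1
β3 stroke at I2
β4 stroke at R1
β5 stroke at Sf2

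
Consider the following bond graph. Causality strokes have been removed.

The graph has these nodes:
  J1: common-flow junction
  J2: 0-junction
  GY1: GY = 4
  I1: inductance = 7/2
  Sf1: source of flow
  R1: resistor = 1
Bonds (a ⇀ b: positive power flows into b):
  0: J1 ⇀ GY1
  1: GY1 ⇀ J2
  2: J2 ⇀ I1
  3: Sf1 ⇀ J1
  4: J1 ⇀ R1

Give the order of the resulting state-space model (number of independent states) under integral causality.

1  (I1 all integral)

#3 stroke→Sf1  (source Sf1 imposes f)
#0 stroke→J1  (common-f at J1 fixed by 3)
#4 stroke→J1  (common-f at J1 fixed by 3)
#1 stroke→J2  (GY1 both-in/both-out from 0)
#2 stroke→I1  (common-e at J2 fixed by 1)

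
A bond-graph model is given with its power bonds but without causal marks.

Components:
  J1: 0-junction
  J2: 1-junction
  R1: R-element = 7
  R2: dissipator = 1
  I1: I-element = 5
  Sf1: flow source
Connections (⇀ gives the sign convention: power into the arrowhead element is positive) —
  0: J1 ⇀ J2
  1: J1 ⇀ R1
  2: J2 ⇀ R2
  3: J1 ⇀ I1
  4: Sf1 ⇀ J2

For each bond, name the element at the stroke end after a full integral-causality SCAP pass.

bond 0 →J2
bond 1 →J1
bond 2 →J2
bond 3 →I1
bond 4 →Sf1

b4 |Sf1  (Sf1: flow source, stroke at near end)
b0 |J2  (1-jn J2 has f-setter on 4)
b2 |J2  (J2 flow already set via bond 4)
b3 |I1  (prefer integral on I1)
b1 |J1  (closing 0-jn rule on J1)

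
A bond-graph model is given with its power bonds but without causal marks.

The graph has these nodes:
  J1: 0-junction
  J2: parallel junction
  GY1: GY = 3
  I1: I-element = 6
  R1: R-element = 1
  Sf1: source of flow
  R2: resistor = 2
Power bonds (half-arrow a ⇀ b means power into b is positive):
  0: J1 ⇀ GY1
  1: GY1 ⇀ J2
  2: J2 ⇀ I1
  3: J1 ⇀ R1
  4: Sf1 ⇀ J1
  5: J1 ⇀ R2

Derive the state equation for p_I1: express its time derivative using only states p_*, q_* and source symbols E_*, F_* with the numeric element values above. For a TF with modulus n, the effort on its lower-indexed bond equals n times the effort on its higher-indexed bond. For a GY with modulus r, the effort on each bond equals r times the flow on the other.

β4 |Sf1  (Sf1: flow source, stroke at near end)
β2 |I1  (prefer integral on I1)
β1 |J2  (only one effort-in slot at J2)
β0 |J1  (GY GY1: same side as bond 1)
β3 |R1  (0-jn J1 has e-setter on 0)
β5 |R2  (0-jn J1 has e-setter on 0)

dp_I1/dt = 3*F_Sf1 - 9*p_I1/4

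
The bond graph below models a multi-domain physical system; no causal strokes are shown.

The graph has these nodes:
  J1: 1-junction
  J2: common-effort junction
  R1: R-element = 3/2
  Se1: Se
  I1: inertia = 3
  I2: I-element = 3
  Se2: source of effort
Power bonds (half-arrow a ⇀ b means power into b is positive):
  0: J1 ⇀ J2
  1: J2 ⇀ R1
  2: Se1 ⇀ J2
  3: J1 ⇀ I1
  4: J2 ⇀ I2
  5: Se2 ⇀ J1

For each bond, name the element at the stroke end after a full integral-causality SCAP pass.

β0 →J1
β1 →R1
β2 →J2
β3 →I1
β4 →I2
β5 →J1

b2 →J2  (source Se1 imposes e)
b5 →J1  (source Se2 imposes e)
b0 →J1  (J2: bond 2 brought effort, rest push out)
b1 →R1  (0-jn J2 has e-setter on 2)
b4 →I2  (0-jn J2 has e-setter on 2)
b3 →I1  (J1: last free bond brings flow in)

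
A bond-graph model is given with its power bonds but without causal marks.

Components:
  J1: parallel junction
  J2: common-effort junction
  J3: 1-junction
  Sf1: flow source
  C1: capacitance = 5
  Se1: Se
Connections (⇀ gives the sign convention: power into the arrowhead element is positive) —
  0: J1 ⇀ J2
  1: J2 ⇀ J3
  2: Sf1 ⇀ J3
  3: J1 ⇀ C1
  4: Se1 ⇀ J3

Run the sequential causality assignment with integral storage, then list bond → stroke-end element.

bond 0 →J2
bond 1 →J3
bond 2 →Sf1
bond 3 →J1
bond 4 →J3

b2 |Sf1  (Sf1 fixes flow; stroke at Sf1)
b4 |J3  (Se1: effort source, stroke at far end)
b1 |J3  (J3: bond 2 brought flow, rest push out)
b0 |J2  (closing 0-jn rule on J2)
b3 |J1  (J1: last free bond brings effort in)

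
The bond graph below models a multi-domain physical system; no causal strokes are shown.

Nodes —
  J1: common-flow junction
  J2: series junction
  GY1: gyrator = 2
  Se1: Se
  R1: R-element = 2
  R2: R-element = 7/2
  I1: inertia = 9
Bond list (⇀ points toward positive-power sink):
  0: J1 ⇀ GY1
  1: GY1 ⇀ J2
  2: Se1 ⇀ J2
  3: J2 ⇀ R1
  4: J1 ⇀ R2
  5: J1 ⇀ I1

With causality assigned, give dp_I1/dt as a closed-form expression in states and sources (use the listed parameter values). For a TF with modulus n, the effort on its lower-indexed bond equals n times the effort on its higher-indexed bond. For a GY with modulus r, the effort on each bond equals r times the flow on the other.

dp_I1/dt = -E_Se1 - 11*p_I1/18

β2 →J2  (Se1 (Se) sets effort on bond)
β5 →I1  (I1 integral (f out))
β0 →J1  (1-jn J1 has f-setter on 5)
β4 →J1  (1-jn J1 has f-setter on 5)
β1 →J2  (through GY1, causality inverts; strokes same side of GY1)
β3 →R1  (closing 1-jn rule on J2)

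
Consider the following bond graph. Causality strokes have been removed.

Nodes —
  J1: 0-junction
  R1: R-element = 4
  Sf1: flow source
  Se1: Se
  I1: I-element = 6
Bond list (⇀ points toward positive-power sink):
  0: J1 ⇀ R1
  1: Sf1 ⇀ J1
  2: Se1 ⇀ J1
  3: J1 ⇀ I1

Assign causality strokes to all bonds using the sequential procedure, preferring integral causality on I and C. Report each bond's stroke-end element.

bond 0 stroke→R1
bond 1 stroke→Sf1
bond 2 stroke→J1
bond 3 stroke→I1

β1 →Sf1  (Sf1 (Sf) sets flow on bond)
β2 →J1  (Se1: effort source, stroke at far end)
β0 →R1  (common-e at J1 fixed by 2)
β3 →I1  (common-e at J1 fixed by 2)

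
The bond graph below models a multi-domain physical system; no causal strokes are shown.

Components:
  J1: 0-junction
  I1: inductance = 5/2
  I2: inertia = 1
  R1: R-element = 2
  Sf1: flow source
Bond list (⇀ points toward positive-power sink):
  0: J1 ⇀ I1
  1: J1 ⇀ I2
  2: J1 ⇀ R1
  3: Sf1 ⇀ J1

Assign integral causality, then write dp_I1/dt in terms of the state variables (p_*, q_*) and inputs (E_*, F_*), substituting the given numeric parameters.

dp_I1/dt = 2*F_Sf1 - 4*p_I1/5 - 2*p_I2

b3 stroke→Sf1  (Sf1: flow source, stroke at near end)
b0 stroke→I1  (prefer integral on I1)
b1 stroke→I2  (I2 integral (f out))
b2 stroke→J1  (closing 0-jn rule on J1)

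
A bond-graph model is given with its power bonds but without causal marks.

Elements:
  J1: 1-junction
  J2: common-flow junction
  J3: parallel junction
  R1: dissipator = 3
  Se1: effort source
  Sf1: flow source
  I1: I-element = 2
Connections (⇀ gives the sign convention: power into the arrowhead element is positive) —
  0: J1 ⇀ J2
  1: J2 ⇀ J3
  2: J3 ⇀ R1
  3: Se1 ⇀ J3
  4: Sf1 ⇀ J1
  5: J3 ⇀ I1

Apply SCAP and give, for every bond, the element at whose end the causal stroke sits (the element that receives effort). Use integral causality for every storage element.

bond 0 |J1
bond 1 |J2
bond 2 |R1
bond 3 |J3
bond 4 |Sf1
bond 5 |I1

bond 3 stroke→J3  (source Se1 imposes e)
bond 4 stroke→Sf1  (Sf1 (Sf) sets flow on bond)
bond 0 stroke→J1  (common-f at J1 fixed by 4)
bond 1 stroke→J2  (common-f at J2 fixed by 0)
bond 2 stroke→R1  (J3 effort already set via bond 3)
bond 5 stroke→I1  (J3: bond 3 brought effort, rest push out)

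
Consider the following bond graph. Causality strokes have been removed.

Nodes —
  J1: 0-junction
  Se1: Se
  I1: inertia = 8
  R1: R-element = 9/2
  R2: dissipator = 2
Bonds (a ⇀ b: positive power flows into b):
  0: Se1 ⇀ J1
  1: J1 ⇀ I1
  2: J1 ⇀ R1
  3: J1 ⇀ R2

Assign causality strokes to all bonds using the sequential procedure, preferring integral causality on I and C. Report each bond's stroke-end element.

β0 stroke at J1  (Se1 (Se) sets effort on bond)
β1 stroke at I1  (0-jn J1 has e-setter on 0)
β2 stroke at R1  (common-e at J1 fixed by 0)
β3 stroke at R2  (J1: bond 0 brought effort, rest push out)

bond 0 →J1
bond 1 →I1
bond 2 →R1
bond 3 →R2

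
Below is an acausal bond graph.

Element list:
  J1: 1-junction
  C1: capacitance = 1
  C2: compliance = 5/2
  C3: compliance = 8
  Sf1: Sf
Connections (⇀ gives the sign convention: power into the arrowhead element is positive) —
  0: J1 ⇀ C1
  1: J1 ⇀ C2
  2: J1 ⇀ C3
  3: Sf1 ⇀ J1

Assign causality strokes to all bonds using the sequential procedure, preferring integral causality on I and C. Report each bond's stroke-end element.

bond 0 |J1
bond 1 |J1
bond 2 |J1
bond 3 |Sf1

bond 3 stroke→Sf1  (Sf1: flow source, stroke at near end)
bond 0 stroke→J1  (J1: bond 3 brought flow, rest push out)
bond 1 stroke→J1  (J1: bond 3 brought flow, rest push out)
bond 2 stroke→J1  (J1: bond 3 brought flow, rest push out)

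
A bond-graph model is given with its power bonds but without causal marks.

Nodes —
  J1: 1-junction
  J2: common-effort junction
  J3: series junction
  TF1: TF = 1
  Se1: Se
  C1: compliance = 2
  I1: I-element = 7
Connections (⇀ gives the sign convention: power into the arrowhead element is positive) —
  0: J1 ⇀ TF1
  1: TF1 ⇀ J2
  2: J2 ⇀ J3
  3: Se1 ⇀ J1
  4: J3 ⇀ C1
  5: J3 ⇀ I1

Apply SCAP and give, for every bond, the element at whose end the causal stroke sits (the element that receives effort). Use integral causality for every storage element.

#0 →TF1
#1 →J2
#2 →J3
#3 →J1
#4 →J3
#5 →I1

β3 stroke at J1  (Se1: effort source, stroke at far end)
β0 stroke at TF1  (J1: last free bond brings flow in)
β1 stroke at J2  (TF TF1: opposite of bond 0)
β2 stroke at J3  (J2 effort already set via bond 1)
β4 stroke at J3  (prefer integral on C1)
β5 stroke at I1  (only one flow-in slot at J3)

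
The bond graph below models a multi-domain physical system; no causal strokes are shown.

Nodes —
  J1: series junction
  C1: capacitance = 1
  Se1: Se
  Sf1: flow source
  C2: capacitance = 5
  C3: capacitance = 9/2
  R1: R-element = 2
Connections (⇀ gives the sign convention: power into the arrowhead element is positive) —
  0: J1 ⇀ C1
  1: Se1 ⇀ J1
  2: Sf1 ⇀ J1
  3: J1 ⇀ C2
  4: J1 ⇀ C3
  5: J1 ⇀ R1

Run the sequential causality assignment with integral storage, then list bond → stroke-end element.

bond 1 |J1  (source Se1 imposes e)
bond 2 |Sf1  (source Sf1 imposes f)
bond 0 |J1  (common-f at J1 fixed by 2)
bond 3 |J1  (J1: bond 2 brought flow, rest push out)
bond 4 |J1  (common-f at J1 fixed by 2)
bond 5 |J1  (J1: bond 2 brought flow, rest push out)

bond 0 stroke at J1
bond 1 stroke at J1
bond 2 stroke at Sf1
bond 3 stroke at J1
bond 4 stroke at J1
bond 5 stroke at J1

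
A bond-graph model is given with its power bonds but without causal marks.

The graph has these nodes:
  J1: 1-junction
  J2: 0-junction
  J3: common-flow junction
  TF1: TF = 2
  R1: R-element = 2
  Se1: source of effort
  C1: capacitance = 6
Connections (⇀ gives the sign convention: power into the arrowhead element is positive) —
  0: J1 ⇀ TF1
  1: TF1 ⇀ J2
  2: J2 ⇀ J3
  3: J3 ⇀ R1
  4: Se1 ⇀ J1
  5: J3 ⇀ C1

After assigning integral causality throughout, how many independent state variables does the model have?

bond 4 stroke→J1  (Se1 (Se) sets effort on bond)
bond 0 stroke→TF1  (closing 1-jn rule on J1)
bond 1 stroke→J2  (TF1 one-in-one-out from 0)
bond 2 stroke→J3  (0-jn J2 has e-setter on 1)
bond 5 stroke→J3  (prefer integral on C1)
bond 3 stroke→R1  (closing 1-jn rule on J3)

1  (C1 all integral)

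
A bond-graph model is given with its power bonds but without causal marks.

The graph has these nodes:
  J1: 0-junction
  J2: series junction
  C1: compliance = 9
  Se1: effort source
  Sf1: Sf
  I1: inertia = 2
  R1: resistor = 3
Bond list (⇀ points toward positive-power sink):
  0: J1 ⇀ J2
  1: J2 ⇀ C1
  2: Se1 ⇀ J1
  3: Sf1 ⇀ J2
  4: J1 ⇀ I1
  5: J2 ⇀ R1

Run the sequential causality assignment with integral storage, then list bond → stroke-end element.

bond 0 |J2
bond 1 |J2
bond 2 |J1
bond 3 |Sf1
bond 4 |I1
bond 5 |J2

β2 →J1  (Se1: effort source, stroke at far end)
β3 →Sf1  (Sf1: flow source, stroke at near end)
β0 →J2  (J1 effort already set via bond 2)
β4 →I1  (J1: bond 2 brought effort, rest push out)
β1 →J2  (J2 flow already set via bond 3)
β5 →J2  (common-f at J2 fixed by 3)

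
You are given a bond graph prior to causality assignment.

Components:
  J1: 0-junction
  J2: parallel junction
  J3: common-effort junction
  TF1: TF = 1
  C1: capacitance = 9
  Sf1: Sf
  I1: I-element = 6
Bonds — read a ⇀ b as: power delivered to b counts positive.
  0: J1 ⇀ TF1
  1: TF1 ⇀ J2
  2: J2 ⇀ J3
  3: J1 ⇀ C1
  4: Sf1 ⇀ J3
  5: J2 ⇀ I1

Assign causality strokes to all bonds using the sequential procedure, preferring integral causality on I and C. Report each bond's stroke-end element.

bond 4 →Sf1  (Sf1 (Sf) sets flow on bond)
bond 2 →J3  (closing 0-jn rule on J3)
bond 3 →J1  (C1 outputs effort q/C1)
bond 0 →TF1  (J1 effort already set via bond 3)
bond 1 →J2  (TF TF1: opposite of bond 0)
bond 5 →I1  (common-e at J2 fixed by 1)

#0 →TF1
#1 →J2
#2 →J3
#3 →J1
#4 →Sf1
#5 →I1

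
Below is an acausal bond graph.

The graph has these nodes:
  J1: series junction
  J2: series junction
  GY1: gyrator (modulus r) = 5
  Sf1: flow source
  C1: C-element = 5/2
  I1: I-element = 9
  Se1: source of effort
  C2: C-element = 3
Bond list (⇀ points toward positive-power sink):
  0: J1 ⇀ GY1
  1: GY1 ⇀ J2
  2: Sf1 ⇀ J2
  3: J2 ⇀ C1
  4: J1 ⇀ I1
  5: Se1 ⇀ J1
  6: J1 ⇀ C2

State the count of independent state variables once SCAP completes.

3  (C1, C2, I1 all integral)

β2 stroke→Sf1  (Sf1 fixes flow; stroke at Sf1)
β5 stroke→J1  (Se1 fixes effort; stroke away)
β1 stroke→J2  (J2 flow already set via bond 2)
β3 stroke→J2  (1-jn J2 has f-setter on 2)
β0 stroke→J1  (GY1 both-in/both-out from 1)
β4 stroke→I1  (I1 integral (f out))
β6 stroke→J1  (common-f at J1 fixed by 4)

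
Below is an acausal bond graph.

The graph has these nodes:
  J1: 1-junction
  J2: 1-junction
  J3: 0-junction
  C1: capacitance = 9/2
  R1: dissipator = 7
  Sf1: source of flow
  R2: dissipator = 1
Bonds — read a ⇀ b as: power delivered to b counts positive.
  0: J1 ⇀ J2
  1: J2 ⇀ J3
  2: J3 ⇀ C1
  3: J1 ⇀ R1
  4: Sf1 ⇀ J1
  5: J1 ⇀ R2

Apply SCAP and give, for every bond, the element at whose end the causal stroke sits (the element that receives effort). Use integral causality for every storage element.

bond 0 |J1
bond 1 |J2
bond 2 |J3
bond 3 |J1
bond 4 |Sf1
bond 5 |J1

β4 →Sf1  (source Sf1 imposes f)
β0 →J1  (1-jn J1 has f-setter on 4)
β3 →J1  (J1 flow already set via bond 4)
β5 →J1  (J1: bond 4 brought flow, rest push out)
β1 →J2  (J2 flow already set via bond 0)
β2 →J3  (J3: last free bond brings effort in)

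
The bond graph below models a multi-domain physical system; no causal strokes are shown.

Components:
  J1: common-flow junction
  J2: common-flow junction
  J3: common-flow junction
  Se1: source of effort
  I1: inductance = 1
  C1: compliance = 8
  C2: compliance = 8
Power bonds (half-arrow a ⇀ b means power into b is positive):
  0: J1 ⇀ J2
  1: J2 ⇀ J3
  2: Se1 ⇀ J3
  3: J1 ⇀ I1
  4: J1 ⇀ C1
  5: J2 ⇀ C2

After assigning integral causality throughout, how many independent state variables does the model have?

3  (C1, C2, I1 all integral)

b2 stroke→J3  (Se1: effort source, stroke at far end)
b1 stroke→J2  (only one flow-in slot at J3)
b3 stroke→I1  (prefer integral on I1)
b0 stroke→J1  (J1 flow already set via bond 3)
b4 stroke→J1  (1-jn J1 has f-setter on 3)
b5 stroke→J2  (common-f at J2 fixed by 0)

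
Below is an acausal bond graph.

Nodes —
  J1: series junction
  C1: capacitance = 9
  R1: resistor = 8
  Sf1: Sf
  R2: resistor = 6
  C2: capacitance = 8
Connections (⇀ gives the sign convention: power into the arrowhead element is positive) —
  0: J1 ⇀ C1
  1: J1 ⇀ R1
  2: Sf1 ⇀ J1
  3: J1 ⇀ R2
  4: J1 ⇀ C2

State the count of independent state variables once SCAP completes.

2  (C1, C2 all integral)

β2 stroke at Sf1  (Sf1 (Sf) sets flow on bond)
β0 stroke at J1  (J1 flow already set via bond 2)
β1 stroke at J1  (J1 flow already set via bond 2)
β3 stroke at J1  (J1: bond 2 brought flow, rest push out)
β4 stroke at J1  (common-f at J1 fixed by 2)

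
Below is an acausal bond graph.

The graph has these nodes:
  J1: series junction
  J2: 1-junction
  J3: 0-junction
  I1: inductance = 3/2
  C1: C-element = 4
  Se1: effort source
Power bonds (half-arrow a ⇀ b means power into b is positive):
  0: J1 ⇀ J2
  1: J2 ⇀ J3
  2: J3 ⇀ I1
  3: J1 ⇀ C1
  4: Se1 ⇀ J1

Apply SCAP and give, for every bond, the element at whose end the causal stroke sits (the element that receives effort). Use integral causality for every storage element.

b4 →J1  (Se1 fixes effort; stroke away)
b2 →I1  (I1: I, integral causality)
b1 →J3  (only one effort-in slot at J3)
b0 →J2  (J2 flow already set via bond 1)
b3 →J1  (J1 flow already set via bond 0)

β0 stroke→J2
β1 stroke→J3
β2 stroke→I1
β3 stroke→J1
β4 stroke→J1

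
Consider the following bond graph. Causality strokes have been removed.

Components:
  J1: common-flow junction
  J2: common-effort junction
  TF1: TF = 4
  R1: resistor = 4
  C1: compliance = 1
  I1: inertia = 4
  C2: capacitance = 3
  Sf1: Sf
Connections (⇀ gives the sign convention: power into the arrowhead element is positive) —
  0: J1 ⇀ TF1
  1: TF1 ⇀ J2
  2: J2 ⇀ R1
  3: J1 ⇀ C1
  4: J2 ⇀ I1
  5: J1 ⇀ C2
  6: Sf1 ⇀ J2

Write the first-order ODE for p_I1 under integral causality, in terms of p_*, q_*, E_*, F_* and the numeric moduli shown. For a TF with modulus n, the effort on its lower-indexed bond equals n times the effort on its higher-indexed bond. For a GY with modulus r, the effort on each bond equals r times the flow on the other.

dp_I1/dt = -q_C1/4 - q_C2/12

bond 6 →Sf1  (Sf1 fixes flow; stroke at Sf1)
bond 3 →J1  (C1 integral (e out))
bond 4 →I1  (prefer integral on I1)
bond 5 →J1  (C2 integral (e out))
bond 0 →TF1  (J1: last free bond brings flow in)
bond 1 →J2  (through TF1, causality passes straight; one stroke at TF1)
bond 2 →R1  (J2: bond 1 brought effort, rest push out)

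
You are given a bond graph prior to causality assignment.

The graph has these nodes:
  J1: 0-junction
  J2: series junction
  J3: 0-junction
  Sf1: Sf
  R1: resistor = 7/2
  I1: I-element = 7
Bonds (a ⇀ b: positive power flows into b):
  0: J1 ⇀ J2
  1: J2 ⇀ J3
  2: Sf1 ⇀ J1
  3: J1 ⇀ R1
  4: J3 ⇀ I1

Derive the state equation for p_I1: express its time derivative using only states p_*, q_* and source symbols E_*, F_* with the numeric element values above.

#2 stroke→Sf1  (source Sf1 imposes f)
#4 stroke→I1  (I1: I, integral causality)
#1 stroke→J3  (only one effort-in slot at J3)
#0 stroke→J2  (1-jn J2 has f-setter on 1)
#3 stroke→J1  (J1 needs exactly one e-in)

dp_I1/dt = 7*F_Sf1/2 - p_I1/2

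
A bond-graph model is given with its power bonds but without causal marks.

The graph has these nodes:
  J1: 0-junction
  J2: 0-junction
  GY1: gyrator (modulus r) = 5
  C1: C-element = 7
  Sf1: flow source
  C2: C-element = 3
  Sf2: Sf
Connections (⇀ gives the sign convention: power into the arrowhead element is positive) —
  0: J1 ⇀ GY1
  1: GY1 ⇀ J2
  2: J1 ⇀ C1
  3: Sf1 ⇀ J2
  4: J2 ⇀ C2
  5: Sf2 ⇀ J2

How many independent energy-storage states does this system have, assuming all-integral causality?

β3 |Sf1  (source Sf1 imposes f)
β5 |Sf2  (source Sf2 imposes f)
β2 |J1  (C1 integral (e out))
β0 |GY1  (J1: bond 2 brought effort, rest push out)
β1 |GY1  (GY1: gyrator matches bond 0)
β4 |J2  (J2: last free bond brings effort in)

2  (C1, C2 all integral)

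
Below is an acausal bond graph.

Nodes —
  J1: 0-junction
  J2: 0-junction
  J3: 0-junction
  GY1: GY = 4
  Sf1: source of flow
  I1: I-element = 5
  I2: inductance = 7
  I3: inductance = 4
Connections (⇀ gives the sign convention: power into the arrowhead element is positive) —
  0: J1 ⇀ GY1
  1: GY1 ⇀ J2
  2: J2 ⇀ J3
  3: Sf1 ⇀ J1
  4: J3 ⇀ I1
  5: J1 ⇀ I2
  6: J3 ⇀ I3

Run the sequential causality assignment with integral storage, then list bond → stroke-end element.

#3 stroke→Sf1  (Sf1 (Sf) sets flow on bond)
#4 stroke→I1  (I1 outputs flow p/I1)
#5 stroke→I2  (I2 outputs flow p/I2)
#0 stroke→J1  (J1 needs exactly one e-in)
#1 stroke→J2  (GY1 both-in/both-out from 0)
#2 stroke→J3  (0-jn J2 has e-setter on 1)
#6 stroke→I3  (J3 effort already set via bond 2)

b0 |J1
b1 |J2
b2 |J3
b3 |Sf1
b4 |I1
b5 |I2
b6 |I3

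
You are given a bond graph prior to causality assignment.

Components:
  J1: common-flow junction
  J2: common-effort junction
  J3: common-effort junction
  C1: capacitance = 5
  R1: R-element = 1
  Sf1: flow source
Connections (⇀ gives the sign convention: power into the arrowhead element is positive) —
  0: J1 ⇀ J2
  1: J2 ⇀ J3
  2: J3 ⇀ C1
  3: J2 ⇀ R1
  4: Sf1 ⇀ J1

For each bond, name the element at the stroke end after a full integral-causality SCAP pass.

bond 0 stroke→J1
bond 1 stroke→J2
bond 2 stroke→J3
bond 3 stroke→R1
bond 4 stroke→Sf1

b4 stroke→Sf1  (Sf1: flow source, stroke at near end)
b0 stroke→J1  (1-jn J1 has f-setter on 4)
b2 stroke→J3  (C1: C, integral causality)
b1 stroke→J2  (0-jn J3 has e-setter on 2)
b3 stroke→R1  (0-jn J2 has e-setter on 1)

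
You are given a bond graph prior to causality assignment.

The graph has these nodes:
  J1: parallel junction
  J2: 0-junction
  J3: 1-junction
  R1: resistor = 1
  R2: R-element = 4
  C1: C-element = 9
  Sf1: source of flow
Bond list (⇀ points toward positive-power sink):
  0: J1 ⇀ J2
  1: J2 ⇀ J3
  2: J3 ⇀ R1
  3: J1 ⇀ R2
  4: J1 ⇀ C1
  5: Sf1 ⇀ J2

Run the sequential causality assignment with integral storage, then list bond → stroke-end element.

#5 stroke→Sf1  (Sf1 (Sf) sets flow on bond)
#4 stroke→J1  (prefer integral on C1)
#0 stroke→J2  (J1: bond 4 brought effort, rest push out)
#3 stroke→R2  (common-e at J1 fixed by 4)
#1 stroke→J3  (J2: bond 0 brought effort, rest push out)
#2 stroke→R1  (only one flow-in slot at J3)

b0 |J2
b1 |J3
b2 |R1
b3 |R2
b4 |J1
b5 |Sf1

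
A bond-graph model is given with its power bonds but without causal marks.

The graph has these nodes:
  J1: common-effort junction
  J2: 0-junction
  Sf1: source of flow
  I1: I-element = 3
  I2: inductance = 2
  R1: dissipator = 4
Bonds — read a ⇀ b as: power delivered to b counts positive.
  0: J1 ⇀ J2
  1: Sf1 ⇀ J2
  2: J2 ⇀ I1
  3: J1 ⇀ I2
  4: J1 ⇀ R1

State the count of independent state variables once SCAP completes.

2  (I1, I2 all integral)

bond 1 →Sf1  (source Sf1 imposes f)
bond 2 →I1  (I1 integral (f out))
bond 0 →J2  (only one effort-in slot at J2)
bond 3 →I2  (I2: I, integral causality)
bond 4 →J1  (closing 0-jn rule on J1)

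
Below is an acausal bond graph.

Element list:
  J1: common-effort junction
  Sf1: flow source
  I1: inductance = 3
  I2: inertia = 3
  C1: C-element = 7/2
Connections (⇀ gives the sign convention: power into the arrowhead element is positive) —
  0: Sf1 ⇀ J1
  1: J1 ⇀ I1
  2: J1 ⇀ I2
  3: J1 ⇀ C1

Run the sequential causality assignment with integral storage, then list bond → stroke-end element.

b0 |Sf1
b1 |I1
b2 |I2
b3 |J1

#0 →Sf1  (Sf1 fixes flow; stroke at Sf1)
#1 →I1  (prefer integral on I1)
#2 →I2  (I2 outputs flow p/I2)
#3 →J1  (only one effort-in slot at J1)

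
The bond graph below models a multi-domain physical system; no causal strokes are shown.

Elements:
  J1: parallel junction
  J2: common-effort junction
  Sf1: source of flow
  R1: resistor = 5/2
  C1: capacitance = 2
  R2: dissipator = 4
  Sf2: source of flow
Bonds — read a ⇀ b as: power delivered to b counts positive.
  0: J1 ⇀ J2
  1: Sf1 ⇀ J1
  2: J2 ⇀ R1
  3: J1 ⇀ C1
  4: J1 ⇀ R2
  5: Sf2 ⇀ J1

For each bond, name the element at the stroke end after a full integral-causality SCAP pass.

β0 stroke at J2
β1 stroke at Sf1
β2 stroke at R1
β3 stroke at J1
β4 stroke at R2
β5 stroke at Sf2

b1 |Sf1  (Sf1: flow source, stroke at near end)
b5 |Sf2  (Sf2: flow source, stroke at near end)
b3 |J1  (C1: C, integral causality)
b0 |J2  (J1 effort already set via bond 3)
b4 |R2  (J1: bond 3 brought effort, rest push out)
b2 |R1  (0-jn J2 has e-setter on 0)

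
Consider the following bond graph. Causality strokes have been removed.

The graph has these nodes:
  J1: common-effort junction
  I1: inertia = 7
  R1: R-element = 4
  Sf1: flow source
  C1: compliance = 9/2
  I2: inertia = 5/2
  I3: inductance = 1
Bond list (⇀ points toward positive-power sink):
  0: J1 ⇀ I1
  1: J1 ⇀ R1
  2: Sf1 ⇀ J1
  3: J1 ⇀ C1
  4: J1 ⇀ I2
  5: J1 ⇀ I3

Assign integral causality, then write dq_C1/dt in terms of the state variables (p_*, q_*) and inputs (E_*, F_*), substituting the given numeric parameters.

dq_C1/dt = F_Sf1 - p_I1/7 - 2*p_I2/5 - p_I3 - q_C1/18

b2 |Sf1  (Sf1 fixes flow; stroke at Sf1)
b0 |I1  (prefer integral on I1)
b3 |J1  (C1 outputs effort q/C1)
b1 |R1  (J1 effort already set via bond 3)
b4 |I2  (J1 effort already set via bond 3)
b5 |I3  (J1 effort already set via bond 3)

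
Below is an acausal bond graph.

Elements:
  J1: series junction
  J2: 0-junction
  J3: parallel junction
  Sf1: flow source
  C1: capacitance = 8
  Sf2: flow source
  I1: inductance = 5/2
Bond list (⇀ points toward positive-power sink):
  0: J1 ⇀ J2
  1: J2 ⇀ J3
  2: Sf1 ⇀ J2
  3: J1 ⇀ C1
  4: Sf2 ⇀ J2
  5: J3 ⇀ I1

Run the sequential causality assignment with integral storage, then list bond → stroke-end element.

#2 stroke at Sf1  (Sf1 (Sf) sets flow on bond)
#4 stroke at Sf2  (Sf2: flow source, stroke at near end)
#3 stroke at J1  (C1: C, integral causality)
#0 stroke at J2  (only one flow-in slot at J1)
#1 stroke at J3  (J2: bond 0 brought effort, rest push out)
#5 stroke at I1  (0-jn J3 has e-setter on 1)

β0 stroke→J2
β1 stroke→J3
β2 stroke→Sf1
β3 stroke→J1
β4 stroke→Sf2
β5 stroke→I1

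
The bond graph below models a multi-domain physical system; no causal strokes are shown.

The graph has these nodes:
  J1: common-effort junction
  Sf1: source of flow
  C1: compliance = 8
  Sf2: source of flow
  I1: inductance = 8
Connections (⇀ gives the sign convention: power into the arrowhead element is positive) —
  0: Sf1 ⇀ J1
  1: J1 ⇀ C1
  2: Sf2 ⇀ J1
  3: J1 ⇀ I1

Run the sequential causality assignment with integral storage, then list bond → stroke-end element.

b0 |Sf1
b1 |J1
b2 |Sf2
b3 |I1

bond 0 stroke at Sf1  (Sf1 (Sf) sets flow on bond)
bond 2 stroke at Sf2  (Sf2 fixes flow; stroke at Sf2)
bond 1 stroke at J1  (C1: C, integral causality)
bond 3 stroke at I1  (J1 effort already set via bond 1)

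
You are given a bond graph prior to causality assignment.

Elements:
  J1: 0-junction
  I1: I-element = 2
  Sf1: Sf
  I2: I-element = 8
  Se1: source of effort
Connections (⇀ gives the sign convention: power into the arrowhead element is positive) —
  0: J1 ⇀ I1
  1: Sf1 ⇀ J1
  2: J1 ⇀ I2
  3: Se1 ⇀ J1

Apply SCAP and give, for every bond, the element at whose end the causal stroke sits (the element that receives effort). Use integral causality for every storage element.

b0 stroke→I1
b1 stroke→Sf1
b2 stroke→I2
b3 stroke→J1

b1 stroke at Sf1  (Sf1 fixes flow; stroke at Sf1)
b3 stroke at J1  (Se1: effort source, stroke at far end)
b0 stroke at I1  (0-jn J1 has e-setter on 3)
b2 stroke at I2  (common-e at J1 fixed by 3)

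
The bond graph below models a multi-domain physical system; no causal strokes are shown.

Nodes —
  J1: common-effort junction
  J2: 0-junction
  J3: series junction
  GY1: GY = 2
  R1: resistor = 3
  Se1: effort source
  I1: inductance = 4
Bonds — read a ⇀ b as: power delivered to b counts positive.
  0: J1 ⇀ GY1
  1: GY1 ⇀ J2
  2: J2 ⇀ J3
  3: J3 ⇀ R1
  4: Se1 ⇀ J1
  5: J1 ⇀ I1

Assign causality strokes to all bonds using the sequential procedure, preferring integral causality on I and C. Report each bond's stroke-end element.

b0 |GY1
b1 |GY1
b2 |J2
b3 |J3
b4 |J1
b5 |I1

β4 |J1  (Se1: effort source, stroke at far end)
β0 |GY1  (common-e at J1 fixed by 4)
β5 |I1  (J1: bond 4 brought effort, rest push out)
β1 |GY1  (GY GY1: same side as bond 0)
β2 |J2  (J2: last free bond brings effort in)
β3 |J3  (common-f at J3 fixed by 2)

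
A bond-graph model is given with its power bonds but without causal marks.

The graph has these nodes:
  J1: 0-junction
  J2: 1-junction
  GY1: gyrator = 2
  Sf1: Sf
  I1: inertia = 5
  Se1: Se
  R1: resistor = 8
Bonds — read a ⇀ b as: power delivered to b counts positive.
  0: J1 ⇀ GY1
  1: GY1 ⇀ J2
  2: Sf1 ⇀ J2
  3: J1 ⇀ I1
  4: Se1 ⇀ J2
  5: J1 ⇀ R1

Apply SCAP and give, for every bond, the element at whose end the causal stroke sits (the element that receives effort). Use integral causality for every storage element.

b0 →J1
b1 →J2
b2 →Sf1
b3 →I1
b4 →J2
b5 →R1

#2 |Sf1  (source Sf1 imposes f)
#4 |J2  (Se1 (Se) sets effort on bond)
#1 |J2  (1-jn J2 has f-setter on 2)
#0 |J1  (GY1 both-in/both-out from 1)
#3 |I1  (common-e at J1 fixed by 0)
#5 |R1  (0-jn J1 has e-setter on 0)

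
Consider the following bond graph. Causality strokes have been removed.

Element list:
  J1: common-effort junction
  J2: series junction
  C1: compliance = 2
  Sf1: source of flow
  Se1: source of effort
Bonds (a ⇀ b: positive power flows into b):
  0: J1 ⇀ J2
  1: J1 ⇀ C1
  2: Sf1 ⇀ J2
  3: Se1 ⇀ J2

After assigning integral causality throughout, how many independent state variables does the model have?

1  (C1 all integral)

β2 |Sf1  (Sf1 (Sf) sets flow on bond)
β3 |J2  (Se1 fixes effort; stroke away)
β0 |J2  (J2 flow already set via bond 2)
β1 |J1  (closing 0-jn rule on J1)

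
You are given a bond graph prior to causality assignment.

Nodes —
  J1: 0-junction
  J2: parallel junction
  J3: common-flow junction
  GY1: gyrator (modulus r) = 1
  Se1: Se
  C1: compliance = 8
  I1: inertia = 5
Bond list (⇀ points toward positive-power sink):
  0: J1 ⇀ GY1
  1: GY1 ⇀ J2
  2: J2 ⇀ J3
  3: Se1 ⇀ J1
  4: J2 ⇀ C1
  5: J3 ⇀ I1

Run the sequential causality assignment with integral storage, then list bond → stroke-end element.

bond 0 stroke at GY1
bond 1 stroke at GY1
bond 2 stroke at J3
bond 3 stroke at J1
bond 4 stroke at J2
bond 5 stroke at I1

b3 →J1  (Se1: effort source, stroke at far end)
b0 →GY1  (0-jn J1 has e-setter on 3)
b1 →GY1  (through GY1, causality inverts; strokes same side of GY1)
b4 →J2  (C1 integral (e out))
b2 →J3  (0-jn J2 has e-setter on 4)
b5 →I1  (J3 needs exactly one f-in)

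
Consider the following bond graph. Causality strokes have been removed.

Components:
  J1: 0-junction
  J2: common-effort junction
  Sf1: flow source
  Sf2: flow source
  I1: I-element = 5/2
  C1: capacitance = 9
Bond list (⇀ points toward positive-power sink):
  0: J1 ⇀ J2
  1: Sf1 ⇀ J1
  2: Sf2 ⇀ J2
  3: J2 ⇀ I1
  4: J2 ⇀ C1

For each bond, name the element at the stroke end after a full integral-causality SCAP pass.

#1 →Sf1  (source Sf1 imposes f)
#2 →Sf2  (source Sf2 imposes f)
#0 →J1  (closing 0-jn rule on J1)
#3 →I1  (prefer integral on I1)
#4 →J2  (closing 0-jn rule on J2)

#0 |J1
#1 |Sf1
#2 |Sf2
#3 |I1
#4 |J2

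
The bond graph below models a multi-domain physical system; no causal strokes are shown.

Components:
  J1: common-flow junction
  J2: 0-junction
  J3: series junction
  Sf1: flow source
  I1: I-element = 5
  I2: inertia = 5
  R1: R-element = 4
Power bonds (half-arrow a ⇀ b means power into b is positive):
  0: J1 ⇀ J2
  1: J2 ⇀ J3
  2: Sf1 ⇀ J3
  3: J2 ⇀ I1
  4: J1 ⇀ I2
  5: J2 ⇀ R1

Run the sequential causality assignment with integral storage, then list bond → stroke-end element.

b0 stroke at J1
b1 stroke at J3
b2 stroke at Sf1
b3 stroke at I1
b4 stroke at I2
b5 stroke at J2

b2 |Sf1  (Sf1 (Sf) sets flow on bond)
b1 |J3  (J3: bond 2 brought flow, rest push out)
b3 |I1  (I1 outputs flow p/I1)
b4 |I2  (prefer integral on I2)
b0 |J1  (common-f at J1 fixed by 4)
b5 |J2  (closing 0-jn rule on J2)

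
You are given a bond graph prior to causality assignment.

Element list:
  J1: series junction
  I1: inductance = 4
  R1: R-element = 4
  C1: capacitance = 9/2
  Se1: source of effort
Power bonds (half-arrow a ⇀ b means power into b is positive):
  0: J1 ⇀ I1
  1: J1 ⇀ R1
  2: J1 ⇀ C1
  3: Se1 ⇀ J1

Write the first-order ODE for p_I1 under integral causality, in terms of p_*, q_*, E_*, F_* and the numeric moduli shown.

#3 →J1  (Se1 fixes effort; stroke away)
#0 →I1  (I1: I, integral causality)
#1 →J1  (J1 flow already set via bond 0)
#2 →J1  (1-jn J1 has f-setter on 0)

dp_I1/dt = E_Se1 - p_I1 - 2*q_C1/9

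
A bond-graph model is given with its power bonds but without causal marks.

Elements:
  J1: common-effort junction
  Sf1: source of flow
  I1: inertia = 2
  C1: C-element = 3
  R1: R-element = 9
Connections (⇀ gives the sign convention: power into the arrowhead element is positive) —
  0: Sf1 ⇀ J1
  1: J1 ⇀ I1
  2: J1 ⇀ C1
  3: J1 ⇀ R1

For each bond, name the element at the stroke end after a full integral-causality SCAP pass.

bond 0 stroke→Sf1
bond 1 stroke→I1
bond 2 stroke→J1
bond 3 stroke→R1

β0 stroke→Sf1  (Sf1 fixes flow; stroke at Sf1)
β1 stroke→I1  (I1: I, integral causality)
β2 stroke→J1  (C1: C, integral causality)
β3 stroke→R1  (J1: bond 2 brought effort, rest push out)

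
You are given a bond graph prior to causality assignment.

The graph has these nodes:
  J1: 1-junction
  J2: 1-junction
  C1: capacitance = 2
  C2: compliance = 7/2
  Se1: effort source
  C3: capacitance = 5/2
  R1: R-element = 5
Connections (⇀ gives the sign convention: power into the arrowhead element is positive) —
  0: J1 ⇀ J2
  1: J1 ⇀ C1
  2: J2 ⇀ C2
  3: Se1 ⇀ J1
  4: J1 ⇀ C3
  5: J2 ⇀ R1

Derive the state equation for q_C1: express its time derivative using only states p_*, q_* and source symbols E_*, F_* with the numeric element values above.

b3 |J1  (Se1: effort source, stroke at far end)
b1 |J1  (prefer integral on C1)
b2 |J2  (C2: C, integral causality)
b4 |J1  (C3 integral (e out))
b0 |J2  (only one flow-in slot at J1)
b5 |R1  (closing 1-jn rule on J2)

dq_C1/dt = E_Se1/5 - q_C1/10 - 2*q_C2/35 - 2*q_C3/25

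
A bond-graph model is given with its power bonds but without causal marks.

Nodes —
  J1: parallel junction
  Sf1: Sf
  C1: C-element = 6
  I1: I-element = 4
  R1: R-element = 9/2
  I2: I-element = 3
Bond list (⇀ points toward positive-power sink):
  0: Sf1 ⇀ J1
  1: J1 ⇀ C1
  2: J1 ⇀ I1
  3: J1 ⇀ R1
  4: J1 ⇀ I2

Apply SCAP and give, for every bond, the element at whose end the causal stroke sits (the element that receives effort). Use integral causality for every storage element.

b0 |Sf1
b1 |J1
b2 |I1
b3 |R1
b4 |I2

#0 |Sf1  (Sf1: flow source, stroke at near end)
#1 |J1  (C1 integral (e out))
#2 |I1  (common-e at J1 fixed by 1)
#3 |R1  (common-e at J1 fixed by 1)
#4 |I2  (0-jn J1 has e-setter on 1)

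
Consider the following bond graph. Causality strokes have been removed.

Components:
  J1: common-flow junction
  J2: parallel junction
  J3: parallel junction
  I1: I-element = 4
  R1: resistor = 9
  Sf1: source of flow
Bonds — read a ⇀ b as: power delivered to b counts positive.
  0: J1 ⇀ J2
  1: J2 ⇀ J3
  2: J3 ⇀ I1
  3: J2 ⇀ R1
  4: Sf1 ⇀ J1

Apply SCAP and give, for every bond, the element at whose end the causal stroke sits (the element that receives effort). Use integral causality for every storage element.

bond 4 |Sf1  (Sf1 (Sf) sets flow on bond)
bond 0 |J1  (J1: bond 4 brought flow, rest push out)
bond 2 |I1  (I1 integral (f out))
bond 1 |J3  (J3 needs exactly one e-in)
bond 3 |J2  (J2 needs exactly one e-in)

#0 |J1
#1 |J3
#2 |I1
#3 |J2
#4 |Sf1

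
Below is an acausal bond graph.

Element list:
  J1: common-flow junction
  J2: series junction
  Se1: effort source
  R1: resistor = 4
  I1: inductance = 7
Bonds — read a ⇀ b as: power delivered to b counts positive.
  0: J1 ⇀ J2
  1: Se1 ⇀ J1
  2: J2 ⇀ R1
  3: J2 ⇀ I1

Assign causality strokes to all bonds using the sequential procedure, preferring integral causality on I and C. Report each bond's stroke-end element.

β0 →J2
β1 →J1
β2 →J2
β3 →I1

bond 1 stroke→J1  (Se1 fixes effort; stroke away)
bond 0 stroke→J2  (closing 1-jn rule on J1)
bond 3 stroke→I1  (I1: I, integral causality)
bond 2 stroke→J2  (1-jn J2 has f-setter on 3)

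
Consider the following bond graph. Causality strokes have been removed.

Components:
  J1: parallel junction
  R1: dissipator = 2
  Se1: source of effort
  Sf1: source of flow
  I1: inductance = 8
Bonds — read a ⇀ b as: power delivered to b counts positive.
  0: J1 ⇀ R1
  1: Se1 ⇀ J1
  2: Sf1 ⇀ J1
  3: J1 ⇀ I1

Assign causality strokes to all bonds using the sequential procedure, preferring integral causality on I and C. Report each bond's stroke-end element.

#0 stroke→R1
#1 stroke→J1
#2 stroke→Sf1
#3 stroke→I1

bond 1 stroke at J1  (Se1: effort source, stroke at far end)
bond 2 stroke at Sf1  (Sf1 (Sf) sets flow on bond)
bond 0 stroke at R1  (J1: bond 1 brought effort, rest push out)
bond 3 stroke at I1  (J1 effort already set via bond 1)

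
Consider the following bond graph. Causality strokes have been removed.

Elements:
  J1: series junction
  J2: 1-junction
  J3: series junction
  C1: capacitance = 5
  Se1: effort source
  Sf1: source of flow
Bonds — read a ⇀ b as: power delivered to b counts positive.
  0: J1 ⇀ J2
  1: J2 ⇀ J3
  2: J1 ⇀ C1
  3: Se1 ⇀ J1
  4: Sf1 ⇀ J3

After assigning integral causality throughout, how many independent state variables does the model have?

β3 →J1  (Se1 (Se) sets effort on bond)
β4 →Sf1  (Sf1 (Sf) sets flow on bond)
β1 →J3  (J3 flow already set via bond 4)
β0 →J2  (1-jn J2 has f-setter on 1)
β2 →J1  (J1: bond 0 brought flow, rest push out)

1  (C1 all integral)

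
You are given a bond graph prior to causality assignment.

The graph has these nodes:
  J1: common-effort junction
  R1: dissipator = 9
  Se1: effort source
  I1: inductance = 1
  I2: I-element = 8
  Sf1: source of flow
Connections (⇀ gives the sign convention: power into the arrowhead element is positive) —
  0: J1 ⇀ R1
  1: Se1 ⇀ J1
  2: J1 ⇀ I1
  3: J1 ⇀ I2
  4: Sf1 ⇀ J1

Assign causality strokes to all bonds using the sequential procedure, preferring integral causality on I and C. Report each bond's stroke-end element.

#1 stroke→J1  (Se1: effort source, stroke at far end)
#4 stroke→Sf1  (Sf1 (Sf) sets flow on bond)
#0 stroke→R1  (J1: bond 1 brought effort, rest push out)
#2 stroke→I1  (J1 effort already set via bond 1)
#3 stroke→I2  (common-e at J1 fixed by 1)

β0 |R1
β1 |J1
β2 |I1
β3 |I2
β4 |Sf1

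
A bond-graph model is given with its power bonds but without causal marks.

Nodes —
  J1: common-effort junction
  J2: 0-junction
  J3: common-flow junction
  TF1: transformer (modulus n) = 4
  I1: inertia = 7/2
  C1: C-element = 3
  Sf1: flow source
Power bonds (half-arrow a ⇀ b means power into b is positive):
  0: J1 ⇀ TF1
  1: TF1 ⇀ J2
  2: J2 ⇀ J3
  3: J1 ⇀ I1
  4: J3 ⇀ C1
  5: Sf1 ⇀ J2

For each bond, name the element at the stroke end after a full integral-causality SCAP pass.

bond 5 stroke→Sf1  (Sf1 (Sf) sets flow on bond)
bond 3 stroke→I1  (I1 outputs flow p/I1)
bond 0 stroke→J1  (J1 needs exactly one e-in)
bond 1 stroke→TF1  (TF TF1: opposite of bond 0)
bond 2 stroke→J2  (J2: last free bond brings effort in)
bond 4 stroke→J3  (J3 flow already set via bond 2)

β0 |J1
β1 |TF1
β2 |J2
β3 |I1
β4 |J3
β5 |Sf1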